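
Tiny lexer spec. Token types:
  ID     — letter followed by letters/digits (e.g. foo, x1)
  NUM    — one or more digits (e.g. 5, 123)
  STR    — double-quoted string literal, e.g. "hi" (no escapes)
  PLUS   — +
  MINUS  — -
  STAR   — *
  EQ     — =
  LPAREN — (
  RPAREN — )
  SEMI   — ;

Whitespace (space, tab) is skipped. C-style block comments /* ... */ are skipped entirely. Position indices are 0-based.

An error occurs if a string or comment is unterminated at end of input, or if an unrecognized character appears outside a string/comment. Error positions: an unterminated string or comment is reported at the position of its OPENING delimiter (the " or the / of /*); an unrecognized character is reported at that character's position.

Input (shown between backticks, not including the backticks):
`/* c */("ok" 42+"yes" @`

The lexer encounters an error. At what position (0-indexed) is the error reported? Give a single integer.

Answer: 22

Derivation:
pos=0: enter COMMENT mode (saw '/*')
exit COMMENT mode (now at pos=7)
pos=7: emit LPAREN '('
pos=8: enter STRING mode
pos=8: emit STR "ok" (now at pos=12)
pos=13: emit NUM '42' (now at pos=15)
pos=15: emit PLUS '+'
pos=16: enter STRING mode
pos=16: emit STR "yes" (now at pos=21)
pos=22: ERROR — unrecognized char '@'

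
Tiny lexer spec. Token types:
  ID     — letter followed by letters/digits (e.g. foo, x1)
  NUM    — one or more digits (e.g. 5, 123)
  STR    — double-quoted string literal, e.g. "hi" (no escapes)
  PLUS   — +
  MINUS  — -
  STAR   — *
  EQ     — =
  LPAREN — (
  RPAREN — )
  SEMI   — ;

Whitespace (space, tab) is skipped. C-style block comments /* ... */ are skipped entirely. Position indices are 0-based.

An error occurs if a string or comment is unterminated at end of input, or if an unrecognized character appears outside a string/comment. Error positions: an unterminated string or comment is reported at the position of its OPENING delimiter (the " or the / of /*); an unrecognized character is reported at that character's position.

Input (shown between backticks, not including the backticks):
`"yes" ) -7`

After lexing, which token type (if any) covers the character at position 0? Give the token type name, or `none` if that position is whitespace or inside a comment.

pos=0: enter STRING mode
pos=0: emit STR "yes" (now at pos=5)
pos=6: emit RPAREN ')'
pos=8: emit MINUS '-'
pos=9: emit NUM '7' (now at pos=10)
DONE. 4 tokens: [STR, RPAREN, MINUS, NUM]
Position 0: char is '"' -> STR

Answer: STR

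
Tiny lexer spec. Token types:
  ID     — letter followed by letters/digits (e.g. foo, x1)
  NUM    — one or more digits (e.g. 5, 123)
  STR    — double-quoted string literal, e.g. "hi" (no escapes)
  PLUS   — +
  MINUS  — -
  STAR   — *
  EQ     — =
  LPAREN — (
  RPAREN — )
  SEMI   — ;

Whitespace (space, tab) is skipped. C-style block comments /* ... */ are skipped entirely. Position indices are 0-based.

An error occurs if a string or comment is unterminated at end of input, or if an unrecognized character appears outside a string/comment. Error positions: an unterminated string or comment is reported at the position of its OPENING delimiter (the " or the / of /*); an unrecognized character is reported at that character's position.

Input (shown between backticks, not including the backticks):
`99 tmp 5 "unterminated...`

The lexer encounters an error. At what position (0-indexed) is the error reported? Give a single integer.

Answer: 9

Derivation:
pos=0: emit NUM '99' (now at pos=2)
pos=3: emit ID 'tmp' (now at pos=6)
pos=7: emit NUM '5' (now at pos=8)
pos=9: enter STRING mode
pos=9: ERROR — unterminated string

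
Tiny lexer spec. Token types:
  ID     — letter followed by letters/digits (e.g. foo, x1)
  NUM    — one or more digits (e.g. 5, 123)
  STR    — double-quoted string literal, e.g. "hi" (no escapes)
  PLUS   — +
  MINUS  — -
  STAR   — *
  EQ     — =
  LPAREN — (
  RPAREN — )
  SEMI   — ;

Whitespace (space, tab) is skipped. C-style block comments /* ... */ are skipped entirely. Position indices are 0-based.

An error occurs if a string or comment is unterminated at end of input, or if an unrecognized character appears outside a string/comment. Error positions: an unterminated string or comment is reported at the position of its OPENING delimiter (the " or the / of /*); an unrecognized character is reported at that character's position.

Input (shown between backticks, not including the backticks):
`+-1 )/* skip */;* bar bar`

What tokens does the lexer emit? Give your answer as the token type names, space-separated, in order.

Answer: PLUS MINUS NUM RPAREN SEMI STAR ID ID

Derivation:
pos=0: emit PLUS '+'
pos=1: emit MINUS '-'
pos=2: emit NUM '1' (now at pos=3)
pos=4: emit RPAREN ')'
pos=5: enter COMMENT mode (saw '/*')
exit COMMENT mode (now at pos=15)
pos=15: emit SEMI ';'
pos=16: emit STAR '*'
pos=18: emit ID 'bar' (now at pos=21)
pos=22: emit ID 'bar' (now at pos=25)
DONE. 8 tokens: [PLUS, MINUS, NUM, RPAREN, SEMI, STAR, ID, ID]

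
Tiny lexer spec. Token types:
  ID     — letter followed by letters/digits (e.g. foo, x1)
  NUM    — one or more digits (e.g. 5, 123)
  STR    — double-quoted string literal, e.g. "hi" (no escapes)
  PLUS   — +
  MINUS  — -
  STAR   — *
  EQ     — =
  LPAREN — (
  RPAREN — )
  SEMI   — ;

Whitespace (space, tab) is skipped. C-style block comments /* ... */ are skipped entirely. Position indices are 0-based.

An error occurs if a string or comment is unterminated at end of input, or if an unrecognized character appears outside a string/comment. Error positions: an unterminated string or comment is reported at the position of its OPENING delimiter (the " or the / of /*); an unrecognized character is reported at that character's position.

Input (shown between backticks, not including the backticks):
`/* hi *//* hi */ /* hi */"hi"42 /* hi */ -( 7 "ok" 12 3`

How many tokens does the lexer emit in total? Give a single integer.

Answer: 8

Derivation:
pos=0: enter COMMENT mode (saw '/*')
exit COMMENT mode (now at pos=8)
pos=8: enter COMMENT mode (saw '/*')
exit COMMENT mode (now at pos=16)
pos=17: enter COMMENT mode (saw '/*')
exit COMMENT mode (now at pos=25)
pos=25: enter STRING mode
pos=25: emit STR "hi" (now at pos=29)
pos=29: emit NUM '42' (now at pos=31)
pos=32: enter COMMENT mode (saw '/*')
exit COMMENT mode (now at pos=40)
pos=41: emit MINUS '-'
pos=42: emit LPAREN '('
pos=44: emit NUM '7' (now at pos=45)
pos=46: enter STRING mode
pos=46: emit STR "ok" (now at pos=50)
pos=51: emit NUM '12' (now at pos=53)
pos=54: emit NUM '3' (now at pos=55)
DONE. 8 tokens: [STR, NUM, MINUS, LPAREN, NUM, STR, NUM, NUM]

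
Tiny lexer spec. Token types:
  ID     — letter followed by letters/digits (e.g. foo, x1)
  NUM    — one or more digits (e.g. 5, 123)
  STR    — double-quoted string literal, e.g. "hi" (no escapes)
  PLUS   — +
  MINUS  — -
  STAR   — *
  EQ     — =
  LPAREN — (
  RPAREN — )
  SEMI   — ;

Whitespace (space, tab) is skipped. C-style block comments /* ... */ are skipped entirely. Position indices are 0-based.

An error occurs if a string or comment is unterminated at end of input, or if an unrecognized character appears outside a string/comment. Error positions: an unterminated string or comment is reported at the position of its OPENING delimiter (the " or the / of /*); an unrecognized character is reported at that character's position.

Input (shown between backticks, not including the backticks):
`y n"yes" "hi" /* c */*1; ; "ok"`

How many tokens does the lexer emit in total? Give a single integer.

pos=0: emit ID 'y' (now at pos=1)
pos=2: emit ID 'n' (now at pos=3)
pos=3: enter STRING mode
pos=3: emit STR "yes" (now at pos=8)
pos=9: enter STRING mode
pos=9: emit STR "hi" (now at pos=13)
pos=14: enter COMMENT mode (saw '/*')
exit COMMENT mode (now at pos=21)
pos=21: emit STAR '*'
pos=22: emit NUM '1' (now at pos=23)
pos=23: emit SEMI ';'
pos=25: emit SEMI ';'
pos=27: enter STRING mode
pos=27: emit STR "ok" (now at pos=31)
DONE. 9 tokens: [ID, ID, STR, STR, STAR, NUM, SEMI, SEMI, STR]

Answer: 9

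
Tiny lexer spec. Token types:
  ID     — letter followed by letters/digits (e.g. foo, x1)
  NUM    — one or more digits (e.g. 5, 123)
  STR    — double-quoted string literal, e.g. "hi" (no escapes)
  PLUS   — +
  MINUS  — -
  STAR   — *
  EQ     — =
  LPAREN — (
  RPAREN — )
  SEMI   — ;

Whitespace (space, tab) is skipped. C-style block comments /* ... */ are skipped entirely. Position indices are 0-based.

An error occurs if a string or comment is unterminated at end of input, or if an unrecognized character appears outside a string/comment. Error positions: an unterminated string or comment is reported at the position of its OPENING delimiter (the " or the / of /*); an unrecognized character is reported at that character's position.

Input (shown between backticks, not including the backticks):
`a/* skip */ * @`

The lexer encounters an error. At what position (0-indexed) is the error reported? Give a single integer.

pos=0: emit ID 'a' (now at pos=1)
pos=1: enter COMMENT mode (saw '/*')
exit COMMENT mode (now at pos=11)
pos=12: emit STAR '*'
pos=14: ERROR — unrecognized char '@'

Answer: 14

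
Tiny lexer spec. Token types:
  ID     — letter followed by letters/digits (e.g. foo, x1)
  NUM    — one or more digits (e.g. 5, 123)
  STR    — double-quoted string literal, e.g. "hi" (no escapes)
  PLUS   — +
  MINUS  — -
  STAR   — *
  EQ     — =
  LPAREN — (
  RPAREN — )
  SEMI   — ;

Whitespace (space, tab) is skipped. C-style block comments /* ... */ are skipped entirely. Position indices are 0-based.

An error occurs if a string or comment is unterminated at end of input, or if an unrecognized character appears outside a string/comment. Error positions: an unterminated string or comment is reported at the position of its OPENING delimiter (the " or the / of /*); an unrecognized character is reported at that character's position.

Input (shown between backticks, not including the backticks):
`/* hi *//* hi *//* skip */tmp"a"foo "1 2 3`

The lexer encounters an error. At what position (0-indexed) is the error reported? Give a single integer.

Answer: 36

Derivation:
pos=0: enter COMMENT mode (saw '/*')
exit COMMENT mode (now at pos=8)
pos=8: enter COMMENT mode (saw '/*')
exit COMMENT mode (now at pos=16)
pos=16: enter COMMENT mode (saw '/*')
exit COMMENT mode (now at pos=26)
pos=26: emit ID 'tmp' (now at pos=29)
pos=29: enter STRING mode
pos=29: emit STR "a" (now at pos=32)
pos=32: emit ID 'foo' (now at pos=35)
pos=36: enter STRING mode
pos=36: ERROR — unterminated string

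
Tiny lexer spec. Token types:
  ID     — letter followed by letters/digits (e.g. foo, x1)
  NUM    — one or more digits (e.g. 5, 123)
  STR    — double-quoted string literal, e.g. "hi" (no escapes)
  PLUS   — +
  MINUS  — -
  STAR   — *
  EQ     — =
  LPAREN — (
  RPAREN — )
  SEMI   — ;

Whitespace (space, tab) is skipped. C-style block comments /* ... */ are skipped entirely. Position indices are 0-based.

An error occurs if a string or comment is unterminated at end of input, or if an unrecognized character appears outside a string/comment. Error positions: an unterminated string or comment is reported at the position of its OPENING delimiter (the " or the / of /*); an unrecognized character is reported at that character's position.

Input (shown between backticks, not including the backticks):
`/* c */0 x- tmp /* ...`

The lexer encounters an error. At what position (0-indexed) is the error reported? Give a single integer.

pos=0: enter COMMENT mode (saw '/*')
exit COMMENT mode (now at pos=7)
pos=7: emit NUM '0' (now at pos=8)
pos=9: emit ID 'x' (now at pos=10)
pos=10: emit MINUS '-'
pos=12: emit ID 'tmp' (now at pos=15)
pos=16: enter COMMENT mode (saw '/*')
pos=16: ERROR — unterminated comment (reached EOF)

Answer: 16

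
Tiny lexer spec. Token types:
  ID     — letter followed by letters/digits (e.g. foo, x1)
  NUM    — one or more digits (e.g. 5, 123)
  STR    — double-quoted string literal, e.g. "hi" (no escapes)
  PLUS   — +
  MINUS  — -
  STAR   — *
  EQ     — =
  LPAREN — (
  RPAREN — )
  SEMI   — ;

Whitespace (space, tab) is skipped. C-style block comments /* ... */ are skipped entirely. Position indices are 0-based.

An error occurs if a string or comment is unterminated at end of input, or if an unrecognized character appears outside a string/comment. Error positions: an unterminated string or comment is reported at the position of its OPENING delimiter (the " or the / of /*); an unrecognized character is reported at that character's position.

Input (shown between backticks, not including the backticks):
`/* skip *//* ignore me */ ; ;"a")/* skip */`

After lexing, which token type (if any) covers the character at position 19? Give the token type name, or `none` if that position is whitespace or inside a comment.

pos=0: enter COMMENT mode (saw '/*')
exit COMMENT mode (now at pos=10)
pos=10: enter COMMENT mode (saw '/*')
exit COMMENT mode (now at pos=25)
pos=26: emit SEMI ';'
pos=28: emit SEMI ';'
pos=29: enter STRING mode
pos=29: emit STR "a" (now at pos=32)
pos=32: emit RPAREN ')'
pos=33: enter COMMENT mode (saw '/*')
exit COMMENT mode (now at pos=43)
DONE. 4 tokens: [SEMI, SEMI, STR, RPAREN]
Position 19: char is ' ' -> none

Answer: none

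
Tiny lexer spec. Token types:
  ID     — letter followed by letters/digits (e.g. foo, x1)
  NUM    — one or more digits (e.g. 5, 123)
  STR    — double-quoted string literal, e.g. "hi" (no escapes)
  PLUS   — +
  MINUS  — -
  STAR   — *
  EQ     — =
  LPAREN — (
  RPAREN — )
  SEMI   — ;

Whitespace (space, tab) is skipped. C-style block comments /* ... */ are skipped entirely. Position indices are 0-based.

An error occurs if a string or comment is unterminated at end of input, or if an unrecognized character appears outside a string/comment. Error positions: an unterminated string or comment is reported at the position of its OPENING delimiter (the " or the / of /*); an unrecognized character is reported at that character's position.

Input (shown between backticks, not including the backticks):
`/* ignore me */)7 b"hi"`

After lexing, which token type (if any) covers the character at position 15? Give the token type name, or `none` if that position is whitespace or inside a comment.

Answer: RPAREN

Derivation:
pos=0: enter COMMENT mode (saw '/*')
exit COMMENT mode (now at pos=15)
pos=15: emit RPAREN ')'
pos=16: emit NUM '7' (now at pos=17)
pos=18: emit ID 'b' (now at pos=19)
pos=19: enter STRING mode
pos=19: emit STR "hi" (now at pos=23)
DONE. 4 tokens: [RPAREN, NUM, ID, STR]
Position 15: char is ')' -> RPAREN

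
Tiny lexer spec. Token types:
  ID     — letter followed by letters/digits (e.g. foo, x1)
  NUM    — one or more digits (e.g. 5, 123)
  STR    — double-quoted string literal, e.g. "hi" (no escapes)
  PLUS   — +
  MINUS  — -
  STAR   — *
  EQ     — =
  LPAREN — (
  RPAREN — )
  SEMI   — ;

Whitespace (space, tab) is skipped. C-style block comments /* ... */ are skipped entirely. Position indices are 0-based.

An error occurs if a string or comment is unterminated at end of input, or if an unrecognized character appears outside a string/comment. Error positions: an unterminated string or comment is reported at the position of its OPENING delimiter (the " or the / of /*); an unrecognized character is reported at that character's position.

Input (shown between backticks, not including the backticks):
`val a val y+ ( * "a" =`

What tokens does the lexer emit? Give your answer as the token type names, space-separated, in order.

pos=0: emit ID 'val' (now at pos=3)
pos=4: emit ID 'a' (now at pos=5)
pos=6: emit ID 'val' (now at pos=9)
pos=10: emit ID 'y' (now at pos=11)
pos=11: emit PLUS '+'
pos=13: emit LPAREN '('
pos=15: emit STAR '*'
pos=17: enter STRING mode
pos=17: emit STR "a" (now at pos=20)
pos=21: emit EQ '='
DONE. 9 tokens: [ID, ID, ID, ID, PLUS, LPAREN, STAR, STR, EQ]

Answer: ID ID ID ID PLUS LPAREN STAR STR EQ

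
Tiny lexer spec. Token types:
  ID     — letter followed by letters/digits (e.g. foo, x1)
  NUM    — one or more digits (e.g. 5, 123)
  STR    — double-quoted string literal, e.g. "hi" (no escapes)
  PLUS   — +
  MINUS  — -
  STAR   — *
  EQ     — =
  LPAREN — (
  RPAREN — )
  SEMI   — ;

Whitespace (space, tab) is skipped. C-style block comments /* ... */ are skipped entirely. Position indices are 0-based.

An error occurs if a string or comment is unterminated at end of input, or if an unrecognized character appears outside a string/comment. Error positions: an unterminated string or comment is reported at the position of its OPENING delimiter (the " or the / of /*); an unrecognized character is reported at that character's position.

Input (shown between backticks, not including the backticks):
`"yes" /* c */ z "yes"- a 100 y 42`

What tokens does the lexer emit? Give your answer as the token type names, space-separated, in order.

Answer: STR ID STR MINUS ID NUM ID NUM

Derivation:
pos=0: enter STRING mode
pos=0: emit STR "yes" (now at pos=5)
pos=6: enter COMMENT mode (saw '/*')
exit COMMENT mode (now at pos=13)
pos=14: emit ID 'z' (now at pos=15)
pos=16: enter STRING mode
pos=16: emit STR "yes" (now at pos=21)
pos=21: emit MINUS '-'
pos=23: emit ID 'a' (now at pos=24)
pos=25: emit NUM '100' (now at pos=28)
pos=29: emit ID 'y' (now at pos=30)
pos=31: emit NUM '42' (now at pos=33)
DONE. 8 tokens: [STR, ID, STR, MINUS, ID, NUM, ID, NUM]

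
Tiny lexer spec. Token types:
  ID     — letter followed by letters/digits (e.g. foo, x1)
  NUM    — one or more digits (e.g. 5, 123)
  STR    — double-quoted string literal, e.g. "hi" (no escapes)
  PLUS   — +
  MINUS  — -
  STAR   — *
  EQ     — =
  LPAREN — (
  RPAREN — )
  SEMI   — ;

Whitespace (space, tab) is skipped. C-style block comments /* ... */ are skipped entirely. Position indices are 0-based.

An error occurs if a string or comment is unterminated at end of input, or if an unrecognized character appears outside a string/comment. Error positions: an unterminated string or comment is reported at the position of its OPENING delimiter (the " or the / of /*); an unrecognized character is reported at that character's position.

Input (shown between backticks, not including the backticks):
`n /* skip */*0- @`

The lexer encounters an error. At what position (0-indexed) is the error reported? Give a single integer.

Answer: 16

Derivation:
pos=0: emit ID 'n' (now at pos=1)
pos=2: enter COMMENT mode (saw '/*')
exit COMMENT mode (now at pos=12)
pos=12: emit STAR '*'
pos=13: emit NUM '0' (now at pos=14)
pos=14: emit MINUS '-'
pos=16: ERROR — unrecognized char '@'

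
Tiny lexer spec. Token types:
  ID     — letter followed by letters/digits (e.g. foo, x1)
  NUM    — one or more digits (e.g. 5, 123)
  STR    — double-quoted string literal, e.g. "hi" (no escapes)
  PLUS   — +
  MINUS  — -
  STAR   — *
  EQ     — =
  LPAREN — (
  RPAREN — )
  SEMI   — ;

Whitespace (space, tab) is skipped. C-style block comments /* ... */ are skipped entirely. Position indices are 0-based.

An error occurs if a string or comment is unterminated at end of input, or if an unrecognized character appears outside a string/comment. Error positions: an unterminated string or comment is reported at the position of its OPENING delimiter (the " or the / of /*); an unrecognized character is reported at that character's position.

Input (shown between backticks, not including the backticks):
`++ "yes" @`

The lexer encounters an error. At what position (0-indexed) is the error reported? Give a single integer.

pos=0: emit PLUS '+'
pos=1: emit PLUS '+'
pos=3: enter STRING mode
pos=3: emit STR "yes" (now at pos=8)
pos=9: ERROR — unrecognized char '@'

Answer: 9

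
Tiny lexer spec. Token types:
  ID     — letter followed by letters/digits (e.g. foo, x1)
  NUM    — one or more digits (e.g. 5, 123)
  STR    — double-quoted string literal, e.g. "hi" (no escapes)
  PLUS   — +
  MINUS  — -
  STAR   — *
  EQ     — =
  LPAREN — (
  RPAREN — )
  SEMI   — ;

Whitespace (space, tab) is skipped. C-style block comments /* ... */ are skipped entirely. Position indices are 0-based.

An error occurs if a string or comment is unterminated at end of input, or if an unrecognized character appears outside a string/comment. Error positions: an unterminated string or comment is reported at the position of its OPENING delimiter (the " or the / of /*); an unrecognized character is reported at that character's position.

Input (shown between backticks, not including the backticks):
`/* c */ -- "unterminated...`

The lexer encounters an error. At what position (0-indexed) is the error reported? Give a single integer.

pos=0: enter COMMENT mode (saw '/*')
exit COMMENT mode (now at pos=7)
pos=8: emit MINUS '-'
pos=9: emit MINUS '-'
pos=11: enter STRING mode
pos=11: ERROR — unterminated string

Answer: 11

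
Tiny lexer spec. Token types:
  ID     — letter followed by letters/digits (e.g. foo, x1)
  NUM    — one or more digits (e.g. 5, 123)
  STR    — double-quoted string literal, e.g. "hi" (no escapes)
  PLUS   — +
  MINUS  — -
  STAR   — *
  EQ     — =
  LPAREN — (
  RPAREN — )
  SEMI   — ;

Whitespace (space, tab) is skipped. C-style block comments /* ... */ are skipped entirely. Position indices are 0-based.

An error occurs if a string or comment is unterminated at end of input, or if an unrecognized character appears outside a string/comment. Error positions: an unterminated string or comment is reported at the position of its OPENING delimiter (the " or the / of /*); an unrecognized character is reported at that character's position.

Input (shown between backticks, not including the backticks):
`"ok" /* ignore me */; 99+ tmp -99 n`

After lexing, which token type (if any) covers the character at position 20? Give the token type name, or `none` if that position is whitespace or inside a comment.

Answer: SEMI

Derivation:
pos=0: enter STRING mode
pos=0: emit STR "ok" (now at pos=4)
pos=5: enter COMMENT mode (saw '/*')
exit COMMENT mode (now at pos=20)
pos=20: emit SEMI ';'
pos=22: emit NUM '99' (now at pos=24)
pos=24: emit PLUS '+'
pos=26: emit ID 'tmp' (now at pos=29)
pos=30: emit MINUS '-'
pos=31: emit NUM '99' (now at pos=33)
pos=34: emit ID 'n' (now at pos=35)
DONE. 8 tokens: [STR, SEMI, NUM, PLUS, ID, MINUS, NUM, ID]
Position 20: char is ';' -> SEMI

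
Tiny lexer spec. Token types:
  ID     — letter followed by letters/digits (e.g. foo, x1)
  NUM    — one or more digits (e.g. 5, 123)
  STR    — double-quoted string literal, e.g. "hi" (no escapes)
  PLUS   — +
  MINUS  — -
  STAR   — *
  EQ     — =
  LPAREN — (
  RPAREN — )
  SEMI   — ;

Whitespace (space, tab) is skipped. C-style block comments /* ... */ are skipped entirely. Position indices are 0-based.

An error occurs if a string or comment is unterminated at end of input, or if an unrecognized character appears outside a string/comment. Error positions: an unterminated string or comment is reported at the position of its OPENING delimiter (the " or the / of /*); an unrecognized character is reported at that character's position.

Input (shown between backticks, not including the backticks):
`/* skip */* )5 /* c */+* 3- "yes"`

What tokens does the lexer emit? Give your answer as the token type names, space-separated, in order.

pos=0: enter COMMENT mode (saw '/*')
exit COMMENT mode (now at pos=10)
pos=10: emit STAR '*'
pos=12: emit RPAREN ')'
pos=13: emit NUM '5' (now at pos=14)
pos=15: enter COMMENT mode (saw '/*')
exit COMMENT mode (now at pos=22)
pos=22: emit PLUS '+'
pos=23: emit STAR '*'
pos=25: emit NUM '3' (now at pos=26)
pos=26: emit MINUS '-'
pos=28: enter STRING mode
pos=28: emit STR "yes" (now at pos=33)
DONE. 8 tokens: [STAR, RPAREN, NUM, PLUS, STAR, NUM, MINUS, STR]

Answer: STAR RPAREN NUM PLUS STAR NUM MINUS STR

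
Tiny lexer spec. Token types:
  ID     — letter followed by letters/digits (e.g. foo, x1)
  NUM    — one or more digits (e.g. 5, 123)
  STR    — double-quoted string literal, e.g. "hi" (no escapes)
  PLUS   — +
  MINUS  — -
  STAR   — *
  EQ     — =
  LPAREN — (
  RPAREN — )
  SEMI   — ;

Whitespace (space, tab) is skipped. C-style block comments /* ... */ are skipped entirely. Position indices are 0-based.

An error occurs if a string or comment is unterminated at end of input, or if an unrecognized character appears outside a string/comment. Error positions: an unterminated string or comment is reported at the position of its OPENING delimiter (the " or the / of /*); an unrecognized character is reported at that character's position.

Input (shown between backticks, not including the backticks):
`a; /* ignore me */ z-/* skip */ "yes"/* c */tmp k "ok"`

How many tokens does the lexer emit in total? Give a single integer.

Answer: 8

Derivation:
pos=0: emit ID 'a' (now at pos=1)
pos=1: emit SEMI ';'
pos=3: enter COMMENT mode (saw '/*')
exit COMMENT mode (now at pos=18)
pos=19: emit ID 'z' (now at pos=20)
pos=20: emit MINUS '-'
pos=21: enter COMMENT mode (saw '/*')
exit COMMENT mode (now at pos=31)
pos=32: enter STRING mode
pos=32: emit STR "yes" (now at pos=37)
pos=37: enter COMMENT mode (saw '/*')
exit COMMENT mode (now at pos=44)
pos=44: emit ID 'tmp' (now at pos=47)
pos=48: emit ID 'k' (now at pos=49)
pos=50: enter STRING mode
pos=50: emit STR "ok" (now at pos=54)
DONE. 8 tokens: [ID, SEMI, ID, MINUS, STR, ID, ID, STR]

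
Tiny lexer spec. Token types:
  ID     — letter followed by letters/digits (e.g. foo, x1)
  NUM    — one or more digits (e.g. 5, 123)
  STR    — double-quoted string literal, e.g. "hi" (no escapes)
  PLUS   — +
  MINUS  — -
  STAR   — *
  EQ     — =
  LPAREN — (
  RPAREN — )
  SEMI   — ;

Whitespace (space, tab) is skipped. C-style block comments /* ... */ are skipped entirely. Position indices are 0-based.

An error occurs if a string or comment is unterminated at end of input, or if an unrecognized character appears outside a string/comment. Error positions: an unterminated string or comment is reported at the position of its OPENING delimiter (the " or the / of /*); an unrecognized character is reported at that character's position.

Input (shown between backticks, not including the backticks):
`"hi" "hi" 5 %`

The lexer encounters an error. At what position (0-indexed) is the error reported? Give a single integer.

Answer: 12

Derivation:
pos=0: enter STRING mode
pos=0: emit STR "hi" (now at pos=4)
pos=5: enter STRING mode
pos=5: emit STR "hi" (now at pos=9)
pos=10: emit NUM '5' (now at pos=11)
pos=12: ERROR — unrecognized char '%'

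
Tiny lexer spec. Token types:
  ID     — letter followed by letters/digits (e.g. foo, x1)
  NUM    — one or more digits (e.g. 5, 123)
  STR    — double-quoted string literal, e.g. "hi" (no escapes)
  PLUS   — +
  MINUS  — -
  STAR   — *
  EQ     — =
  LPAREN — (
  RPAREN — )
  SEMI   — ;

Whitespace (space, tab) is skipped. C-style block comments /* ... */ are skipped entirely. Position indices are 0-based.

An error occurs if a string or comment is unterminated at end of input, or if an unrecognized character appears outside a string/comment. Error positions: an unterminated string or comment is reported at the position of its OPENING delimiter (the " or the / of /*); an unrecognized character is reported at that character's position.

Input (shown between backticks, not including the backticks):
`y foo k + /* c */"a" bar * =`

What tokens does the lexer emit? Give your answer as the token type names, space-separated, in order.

Answer: ID ID ID PLUS STR ID STAR EQ

Derivation:
pos=0: emit ID 'y' (now at pos=1)
pos=2: emit ID 'foo' (now at pos=5)
pos=6: emit ID 'k' (now at pos=7)
pos=8: emit PLUS '+'
pos=10: enter COMMENT mode (saw '/*')
exit COMMENT mode (now at pos=17)
pos=17: enter STRING mode
pos=17: emit STR "a" (now at pos=20)
pos=21: emit ID 'bar' (now at pos=24)
pos=25: emit STAR '*'
pos=27: emit EQ '='
DONE. 8 tokens: [ID, ID, ID, PLUS, STR, ID, STAR, EQ]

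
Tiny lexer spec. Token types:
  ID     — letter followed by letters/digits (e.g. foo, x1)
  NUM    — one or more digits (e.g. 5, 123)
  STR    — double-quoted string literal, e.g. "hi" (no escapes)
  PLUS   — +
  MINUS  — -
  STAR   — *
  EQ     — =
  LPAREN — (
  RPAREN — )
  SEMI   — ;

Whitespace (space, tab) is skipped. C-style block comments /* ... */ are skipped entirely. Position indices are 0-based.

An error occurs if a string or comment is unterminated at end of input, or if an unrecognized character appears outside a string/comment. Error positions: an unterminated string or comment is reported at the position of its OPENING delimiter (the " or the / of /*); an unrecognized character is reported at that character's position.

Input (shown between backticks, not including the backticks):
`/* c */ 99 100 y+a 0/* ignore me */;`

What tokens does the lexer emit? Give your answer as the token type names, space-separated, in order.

Answer: NUM NUM ID PLUS ID NUM SEMI

Derivation:
pos=0: enter COMMENT mode (saw '/*')
exit COMMENT mode (now at pos=7)
pos=8: emit NUM '99' (now at pos=10)
pos=11: emit NUM '100' (now at pos=14)
pos=15: emit ID 'y' (now at pos=16)
pos=16: emit PLUS '+'
pos=17: emit ID 'a' (now at pos=18)
pos=19: emit NUM '0' (now at pos=20)
pos=20: enter COMMENT mode (saw '/*')
exit COMMENT mode (now at pos=35)
pos=35: emit SEMI ';'
DONE. 7 tokens: [NUM, NUM, ID, PLUS, ID, NUM, SEMI]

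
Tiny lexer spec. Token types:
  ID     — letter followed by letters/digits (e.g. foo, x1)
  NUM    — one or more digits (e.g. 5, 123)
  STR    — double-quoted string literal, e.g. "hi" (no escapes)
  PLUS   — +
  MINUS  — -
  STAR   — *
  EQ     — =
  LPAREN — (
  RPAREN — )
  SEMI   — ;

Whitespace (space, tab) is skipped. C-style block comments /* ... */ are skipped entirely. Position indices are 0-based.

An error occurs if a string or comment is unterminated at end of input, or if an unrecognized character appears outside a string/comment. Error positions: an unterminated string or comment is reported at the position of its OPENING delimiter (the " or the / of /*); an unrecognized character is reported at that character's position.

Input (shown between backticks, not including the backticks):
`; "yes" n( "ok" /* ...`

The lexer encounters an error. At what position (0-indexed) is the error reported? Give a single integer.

Answer: 16

Derivation:
pos=0: emit SEMI ';'
pos=2: enter STRING mode
pos=2: emit STR "yes" (now at pos=7)
pos=8: emit ID 'n' (now at pos=9)
pos=9: emit LPAREN '('
pos=11: enter STRING mode
pos=11: emit STR "ok" (now at pos=15)
pos=16: enter COMMENT mode (saw '/*')
pos=16: ERROR — unterminated comment (reached EOF)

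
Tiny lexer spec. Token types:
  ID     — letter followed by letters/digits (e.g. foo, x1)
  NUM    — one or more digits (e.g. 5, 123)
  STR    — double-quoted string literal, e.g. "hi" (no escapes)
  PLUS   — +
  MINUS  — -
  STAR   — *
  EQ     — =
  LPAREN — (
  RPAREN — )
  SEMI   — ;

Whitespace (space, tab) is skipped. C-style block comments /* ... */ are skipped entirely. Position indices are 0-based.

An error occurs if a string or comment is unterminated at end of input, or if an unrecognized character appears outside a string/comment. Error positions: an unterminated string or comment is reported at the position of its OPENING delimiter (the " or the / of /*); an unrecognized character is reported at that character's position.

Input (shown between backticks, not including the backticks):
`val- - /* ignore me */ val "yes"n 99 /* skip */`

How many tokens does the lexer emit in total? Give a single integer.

Answer: 7

Derivation:
pos=0: emit ID 'val' (now at pos=3)
pos=3: emit MINUS '-'
pos=5: emit MINUS '-'
pos=7: enter COMMENT mode (saw '/*')
exit COMMENT mode (now at pos=22)
pos=23: emit ID 'val' (now at pos=26)
pos=27: enter STRING mode
pos=27: emit STR "yes" (now at pos=32)
pos=32: emit ID 'n' (now at pos=33)
pos=34: emit NUM '99' (now at pos=36)
pos=37: enter COMMENT mode (saw '/*')
exit COMMENT mode (now at pos=47)
DONE. 7 tokens: [ID, MINUS, MINUS, ID, STR, ID, NUM]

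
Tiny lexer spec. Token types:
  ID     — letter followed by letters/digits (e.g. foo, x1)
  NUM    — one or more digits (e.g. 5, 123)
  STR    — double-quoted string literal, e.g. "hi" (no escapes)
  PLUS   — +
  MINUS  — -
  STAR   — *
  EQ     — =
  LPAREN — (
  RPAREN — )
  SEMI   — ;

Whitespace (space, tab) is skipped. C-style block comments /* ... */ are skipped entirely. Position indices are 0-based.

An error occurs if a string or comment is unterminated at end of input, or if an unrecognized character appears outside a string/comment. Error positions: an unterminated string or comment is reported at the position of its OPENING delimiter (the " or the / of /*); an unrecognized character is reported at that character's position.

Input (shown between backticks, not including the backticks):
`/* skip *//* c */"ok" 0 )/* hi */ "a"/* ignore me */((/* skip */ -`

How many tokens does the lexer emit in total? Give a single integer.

Answer: 7

Derivation:
pos=0: enter COMMENT mode (saw '/*')
exit COMMENT mode (now at pos=10)
pos=10: enter COMMENT mode (saw '/*')
exit COMMENT mode (now at pos=17)
pos=17: enter STRING mode
pos=17: emit STR "ok" (now at pos=21)
pos=22: emit NUM '0' (now at pos=23)
pos=24: emit RPAREN ')'
pos=25: enter COMMENT mode (saw '/*')
exit COMMENT mode (now at pos=33)
pos=34: enter STRING mode
pos=34: emit STR "a" (now at pos=37)
pos=37: enter COMMENT mode (saw '/*')
exit COMMENT mode (now at pos=52)
pos=52: emit LPAREN '('
pos=53: emit LPAREN '('
pos=54: enter COMMENT mode (saw '/*')
exit COMMENT mode (now at pos=64)
pos=65: emit MINUS '-'
DONE. 7 tokens: [STR, NUM, RPAREN, STR, LPAREN, LPAREN, MINUS]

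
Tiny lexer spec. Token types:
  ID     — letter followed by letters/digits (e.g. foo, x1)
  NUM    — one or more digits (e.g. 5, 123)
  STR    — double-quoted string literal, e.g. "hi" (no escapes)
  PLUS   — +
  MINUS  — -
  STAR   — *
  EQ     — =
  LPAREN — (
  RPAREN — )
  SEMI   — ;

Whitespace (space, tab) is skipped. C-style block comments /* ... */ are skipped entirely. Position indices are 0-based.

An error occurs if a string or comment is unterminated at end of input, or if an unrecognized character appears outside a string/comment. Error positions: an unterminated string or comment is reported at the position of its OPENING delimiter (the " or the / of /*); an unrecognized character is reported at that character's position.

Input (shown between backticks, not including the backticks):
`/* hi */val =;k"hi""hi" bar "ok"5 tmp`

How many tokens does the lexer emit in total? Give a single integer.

Answer: 10

Derivation:
pos=0: enter COMMENT mode (saw '/*')
exit COMMENT mode (now at pos=8)
pos=8: emit ID 'val' (now at pos=11)
pos=12: emit EQ '='
pos=13: emit SEMI ';'
pos=14: emit ID 'k' (now at pos=15)
pos=15: enter STRING mode
pos=15: emit STR "hi" (now at pos=19)
pos=19: enter STRING mode
pos=19: emit STR "hi" (now at pos=23)
pos=24: emit ID 'bar' (now at pos=27)
pos=28: enter STRING mode
pos=28: emit STR "ok" (now at pos=32)
pos=32: emit NUM '5' (now at pos=33)
pos=34: emit ID 'tmp' (now at pos=37)
DONE. 10 tokens: [ID, EQ, SEMI, ID, STR, STR, ID, STR, NUM, ID]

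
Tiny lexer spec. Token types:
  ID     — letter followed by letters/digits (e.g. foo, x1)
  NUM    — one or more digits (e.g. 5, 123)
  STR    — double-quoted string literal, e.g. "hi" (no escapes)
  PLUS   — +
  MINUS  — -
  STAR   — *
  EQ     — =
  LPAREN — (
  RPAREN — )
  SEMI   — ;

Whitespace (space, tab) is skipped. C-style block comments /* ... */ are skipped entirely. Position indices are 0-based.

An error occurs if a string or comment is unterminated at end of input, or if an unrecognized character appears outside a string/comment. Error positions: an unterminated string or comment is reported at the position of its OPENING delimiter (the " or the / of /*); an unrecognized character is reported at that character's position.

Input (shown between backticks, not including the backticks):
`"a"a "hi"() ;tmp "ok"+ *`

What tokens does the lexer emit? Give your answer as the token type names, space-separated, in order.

pos=0: enter STRING mode
pos=0: emit STR "a" (now at pos=3)
pos=3: emit ID 'a' (now at pos=4)
pos=5: enter STRING mode
pos=5: emit STR "hi" (now at pos=9)
pos=9: emit LPAREN '('
pos=10: emit RPAREN ')'
pos=12: emit SEMI ';'
pos=13: emit ID 'tmp' (now at pos=16)
pos=17: enter STRING mode
pos=17: emit STR "ok" (now at pos=21)
pos=21: emit PLUS '+'
pos=23: emit STAR '*'
DONE. 10 tokens: [STR, ID, STR, LPAREN, RPAREN, SEMI, ID, STR, PLUS, STAR]

Answer: STR ID STR LPAREN RPAREN SEMI ID STR PLUS STAR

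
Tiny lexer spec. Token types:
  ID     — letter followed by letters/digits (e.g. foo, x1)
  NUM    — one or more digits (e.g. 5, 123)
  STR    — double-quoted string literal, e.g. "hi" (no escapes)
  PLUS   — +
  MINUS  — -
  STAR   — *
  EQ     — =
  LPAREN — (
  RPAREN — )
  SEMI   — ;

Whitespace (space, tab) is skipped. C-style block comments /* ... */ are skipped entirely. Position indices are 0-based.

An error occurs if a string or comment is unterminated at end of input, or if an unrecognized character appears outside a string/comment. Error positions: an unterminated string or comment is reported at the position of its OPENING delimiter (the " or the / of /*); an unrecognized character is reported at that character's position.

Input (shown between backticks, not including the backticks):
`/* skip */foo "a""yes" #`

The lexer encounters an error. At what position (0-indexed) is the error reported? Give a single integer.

pos=0: enter COMMENT mode (saw '/*')
exit COMMENT mode (now at pos=10)
pos=10: emit ID 'foo' (now at pos=13)
pos=14: enter STRING mode
pos=14: emit STR "a" (now at pos=17)
pos=17: enter STRING mode
pos=17: emit STR "yes" (now at pos=22)
pos=23: ERROR — unrecognized char '#'

Answer: 23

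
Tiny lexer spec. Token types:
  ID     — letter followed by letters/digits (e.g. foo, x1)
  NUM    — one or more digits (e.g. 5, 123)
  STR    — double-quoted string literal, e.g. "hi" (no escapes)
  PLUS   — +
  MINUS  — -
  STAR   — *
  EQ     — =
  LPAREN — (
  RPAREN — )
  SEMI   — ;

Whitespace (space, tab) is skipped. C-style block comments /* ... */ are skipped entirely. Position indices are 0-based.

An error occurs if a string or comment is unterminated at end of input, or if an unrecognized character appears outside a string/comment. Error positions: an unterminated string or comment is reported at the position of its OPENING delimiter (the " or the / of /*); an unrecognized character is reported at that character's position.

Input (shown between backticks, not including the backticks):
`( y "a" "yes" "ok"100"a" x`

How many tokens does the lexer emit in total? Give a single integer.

Answer: 8

Derivation:
pos=0: emit LPAREN '('
pos=2: emit ID 'y' (now at pos=3)
pos=4: enter STRING mode
pos=4: emit STR "a" (now at pos=7)
pos=8: enter STRING mode
pos=8: emit STR "yes" (now at pos=13)
pos=14: enter STRING mode
pos=14: emit STR "ok" (now at pos=18)
pos=18: emit NUM '100' (now at pos=21)
pos=21: enter STRING mode
pos=21: emit STR "a" (now at pos=24)
pos=25: emit ID 'x' (now at pos=26)
DONE. 8 tokens: [LPAREN, ID, STR, STR, STR, NUM, STR, ID]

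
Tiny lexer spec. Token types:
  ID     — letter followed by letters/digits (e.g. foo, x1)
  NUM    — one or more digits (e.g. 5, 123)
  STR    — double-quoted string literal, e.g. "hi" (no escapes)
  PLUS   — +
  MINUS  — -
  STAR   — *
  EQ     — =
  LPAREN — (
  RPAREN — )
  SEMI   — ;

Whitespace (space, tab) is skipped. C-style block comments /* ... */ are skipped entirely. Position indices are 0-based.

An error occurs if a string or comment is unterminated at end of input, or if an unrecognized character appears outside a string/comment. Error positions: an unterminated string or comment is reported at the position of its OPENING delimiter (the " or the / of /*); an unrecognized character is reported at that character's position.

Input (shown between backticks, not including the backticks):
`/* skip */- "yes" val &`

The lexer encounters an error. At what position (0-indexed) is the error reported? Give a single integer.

Answer: 22

Derivation:
pos=0: enter COMMENT mode (saw '/*')
exit COMMENT mode (now at pos=10)
pos=10: emit MINUS '-'
pos=12: enter STRING mode
pos=12: emit STR "yes" (now at pos=17)
pos=18: emit ID 'val' (now at pos=21)
pos=22: ERROR — unrecognized char '&'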